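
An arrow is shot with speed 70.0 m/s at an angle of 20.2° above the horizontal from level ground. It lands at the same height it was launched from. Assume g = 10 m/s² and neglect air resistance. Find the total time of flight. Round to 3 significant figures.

Vertical component: v_y = 70.0 sin 20.2° = 24.17 m/s.
For a projectile landing at launch height, time of flight is t = 2 v_y / g = 2 × 24.17 / 10 = 4.83 s.

4.83 s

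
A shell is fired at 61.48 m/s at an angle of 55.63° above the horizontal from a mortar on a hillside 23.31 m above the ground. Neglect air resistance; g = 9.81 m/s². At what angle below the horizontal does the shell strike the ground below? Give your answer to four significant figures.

v_x = 61.48 cos 55.63° = 34.708 m/s.
At impact |v_y| = √(v_y0² + 2 g h) = √(50.746² + 2×9.81×23.31) = 55.068 m/s.
Angle below horizontal = arctan(|v_y| / v_x) = arctan(55.068 / 34.708) = 57.78°.

57.78°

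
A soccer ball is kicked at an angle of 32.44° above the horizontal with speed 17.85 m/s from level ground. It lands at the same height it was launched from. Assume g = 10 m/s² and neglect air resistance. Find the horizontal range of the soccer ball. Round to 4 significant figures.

For level ground, R = v₀² sin(2θ) / g.
sin(2 × 32.44°) = sin 64.880° = 0.9054.
R = (17.85)² × 0.9054 / 10 = 28.85 m.

28.85 m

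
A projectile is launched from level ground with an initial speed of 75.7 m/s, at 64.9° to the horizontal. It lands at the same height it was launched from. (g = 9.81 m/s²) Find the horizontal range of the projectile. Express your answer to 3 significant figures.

449 m

Components: v_x = 75.7 cos 64.9° = 32.11 m/s, v_y = 75.7 sin 64.9° = 68.55 m/s.
Time of flight (same landing height): t = 2 v_y / g = 2 × 68.55 / 9.81 = 13.98 s.
Range: R = v_x · t = 32.11 × 13.98 = 449 m.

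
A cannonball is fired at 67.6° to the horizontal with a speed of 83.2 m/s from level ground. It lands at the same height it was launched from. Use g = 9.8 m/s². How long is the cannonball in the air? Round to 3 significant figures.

15.7 s

Vertical component: v_y = 83.2 sin 67.6° = 76.92 m/s.
For a projectile landing at launch height, time of flight is t = 2 v_y / g = 2 × 76.92 / 9.8 = 15.7 s.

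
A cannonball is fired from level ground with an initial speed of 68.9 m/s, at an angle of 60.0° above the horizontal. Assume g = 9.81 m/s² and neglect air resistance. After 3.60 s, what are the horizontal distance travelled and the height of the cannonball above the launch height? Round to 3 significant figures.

x = 124 m, y = 151 m

v_x = 68.9 cos 60.0° = 34.45 m/s; v_y0 = 68.9 sin 60.0° = 59.67 m/s.
x = v_x t = 34.45 × 3.60 = 124 m.
y = v_y0 t − ½ g t² = 59.67×3.60 − 4.905×3.60² = 151 m.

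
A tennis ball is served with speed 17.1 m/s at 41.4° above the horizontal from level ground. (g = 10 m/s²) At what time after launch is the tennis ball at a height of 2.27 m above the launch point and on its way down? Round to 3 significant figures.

2.04 s

v_y0 = 17.1 sin 41.4° = 11.31 m/s.
Set y = v_y0 t − ½ g t² = 2.27: 5.000 t² − 11.31 t + 2.27 = 0.
t = [11.31 ± √(127.9 − 45.40)] / 10 = (11.31 ± 9.083) / 10, giving t = 0.223 s or t = 2.04 s.
On the way down corresponds to the larger root: t = 2.04 s.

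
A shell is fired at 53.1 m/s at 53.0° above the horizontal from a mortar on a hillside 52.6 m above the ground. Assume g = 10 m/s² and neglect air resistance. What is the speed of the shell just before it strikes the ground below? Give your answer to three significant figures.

62.2 m/s

v_x = 53.1 cos 53.0° = 31.96 m/s is unchanged throughout.
For the vertical component, v_y² = v_y0² + 2 g h = (42.41)² + 2×10×52.6 = 2851, so |v_y| = 53.39 m/s.
Impact speed = √(v_x² + v_y²) = √(1021 + 2851) = 62.2 m/s.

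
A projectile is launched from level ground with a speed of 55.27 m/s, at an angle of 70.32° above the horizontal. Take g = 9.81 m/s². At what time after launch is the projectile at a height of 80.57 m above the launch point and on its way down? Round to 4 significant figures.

8.728 s

v_y0 = 55.27 sin 70.32° = 52.042 m/s.
Set y = v_y0 t − ½ g t² = 80.57: 4.905 t² − 52.042 t + 80.57 = 0.
t = [52.042 ± √(2708.4 − 1580.8)] / 9.81 = (52.042 ± 33.580) / 9.81, giving t = 1.882 s or t = 8.728 s.
On the way down corresponds to the larger root: t = 8.728 s.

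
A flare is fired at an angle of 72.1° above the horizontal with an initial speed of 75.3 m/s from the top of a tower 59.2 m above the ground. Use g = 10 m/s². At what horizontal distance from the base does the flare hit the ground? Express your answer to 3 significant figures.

350 m

Components: v_x = 75.3 cos 72.1° = 23.14 m/s, v_y = 75.3 sin 72.1° = 71.66 m/s.
Vertical: 0 = 59.2 + 71.66 t − ½(10) t² ⇒ 5.000 t² − 71.66 t − 59.2 = 0.
t = [71.66 + √(5135 + 1184)] / 10.00 = 15.12 s.
Horizontal: R = v_x · t = 23.14 × 15.12 = 350 m.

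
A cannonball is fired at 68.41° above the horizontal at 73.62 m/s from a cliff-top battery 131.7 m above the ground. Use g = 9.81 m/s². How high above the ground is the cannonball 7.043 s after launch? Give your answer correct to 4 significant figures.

v_y0 = 73.62 sin 68.41° = 68.455 m/s.
y(t) = 131.7 + v_y0 t − ½ g t² = 131.7 + 68.455×7.043 − ½×9.81×7.043² = 370.5 m.

370.5 m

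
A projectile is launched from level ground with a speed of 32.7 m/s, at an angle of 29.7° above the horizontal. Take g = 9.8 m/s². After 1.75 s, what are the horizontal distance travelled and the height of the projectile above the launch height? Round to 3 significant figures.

x = 49.7 m, y = 13.3 m

v_x = 32.7 cos 29.7° = 28.40 m/s; v_y0 = 32.7 sin 29.7° = 16.20 m/s.
x = v_x t = 28.40 × 1.75 = 49.7 m.
y = v_y0 t − ½ g t² = 16.20×1.75 − 4.900×1.75² = 13.3 m.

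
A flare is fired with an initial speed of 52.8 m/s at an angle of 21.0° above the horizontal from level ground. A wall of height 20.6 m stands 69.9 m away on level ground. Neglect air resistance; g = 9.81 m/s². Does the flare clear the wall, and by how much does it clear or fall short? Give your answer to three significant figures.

No — it falls 3.63 m short of clearing the wall.

v_x = 52.8 cos 21.0° = 49.29 m/s; v_y0 = 52.8 sin 21.0° = 18.92 m/s.
Time to reach the wall: t = 69.9 / 49.29 = 1.418 s.
Height at that point: y = 18.92×1.418 − 4.905×1.418² = 16.97 m.
That is 20.6 − 16.97 = 3.63 m below the top of the wall, so the flare does not clear it.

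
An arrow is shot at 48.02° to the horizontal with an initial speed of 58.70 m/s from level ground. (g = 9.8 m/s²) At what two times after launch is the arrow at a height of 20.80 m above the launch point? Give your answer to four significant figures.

0.5053 s and 8.400 s

v_y0 = 58.70 sin 48.02° = 43.636 m/s.
Set y = v_y0 t − ½ g t² = 20.80: 4.900 t² − 43.636 t + 20.80 = 0.
t = [43.636 ± √(1904.1 − 407.68)] / 9.8 = (43.636 ± 38.684) / 9.8, giving t = 0.5053 s or t = 8.400 s.
So the arrow is at 20.80 m at t = 0.5053 s (rising) and t = 8.400 s (falling).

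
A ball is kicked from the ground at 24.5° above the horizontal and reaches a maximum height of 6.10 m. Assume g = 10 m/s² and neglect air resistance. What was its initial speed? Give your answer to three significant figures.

At maximum height v_y = 0, so (v₀ sin θ)² = 2 g H.
v₀ sin 24.5° = √(2 × 10 × 6.10) = 11.05 m/s.
v₀ = 11.05 / sin 24.5° = 11.05 / 0.4147 = 26.6 m/s.

26.6 m/s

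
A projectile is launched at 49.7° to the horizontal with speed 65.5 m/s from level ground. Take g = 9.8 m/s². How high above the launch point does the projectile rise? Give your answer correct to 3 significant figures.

Vertical component of launch velocity: v_y = 65.5 sin 49.7° = 49.95 m/s.
At the highest point the vertical velocity is zero, so v_y² = 2 g h_max.
h_max = (49.95)² / (2 × 9.8) = 2495 / 19.60 = 127 m.

127 m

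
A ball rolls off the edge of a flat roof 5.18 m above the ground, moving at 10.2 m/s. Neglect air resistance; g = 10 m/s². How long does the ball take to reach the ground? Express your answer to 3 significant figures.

1.02 s

The horizontal speed doesn't affect the fall. With v_y0 = 0, h = ½ g t².
t = √(2 × 5.18 / 10) = √1.036 = 1.02 s.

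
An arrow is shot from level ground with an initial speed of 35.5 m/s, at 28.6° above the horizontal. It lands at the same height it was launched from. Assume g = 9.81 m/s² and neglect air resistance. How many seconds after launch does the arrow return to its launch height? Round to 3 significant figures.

Vertical component: v_y = 35.5 sin 28.6° = 16.99 m/s.
For a projectile landing at launch height, time of flight is t = 2 v_y / g = 2 × 16.99 / 9.81 = 3.46 s.

3.46 s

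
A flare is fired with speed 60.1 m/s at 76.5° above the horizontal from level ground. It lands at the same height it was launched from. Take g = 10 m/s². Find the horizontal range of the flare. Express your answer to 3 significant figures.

For level ground, R = v₀² sin(2θ) / g.
sin(2 × 76.5°) = sin 153.0° = 0.4540.
R = (60.1)² × 0.4540 / 10 = 164 m.

164 m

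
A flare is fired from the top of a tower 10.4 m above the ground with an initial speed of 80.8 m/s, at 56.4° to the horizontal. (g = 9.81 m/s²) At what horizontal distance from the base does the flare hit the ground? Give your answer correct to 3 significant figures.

Components: v_x = 80.8 cos 56.4° = 44.71 m/s, v_y = 80.8 sin 56.4° = 67.30 m/s.
Vertical: 0 = 10.4 + 67.30 t − ½(9.81) t² ⇒ 4.905 t² − 67.30 t − 10.4 = 0.
t = [67.30 + √(4529 + 204.0)] / 9.810 = 13.87 s.
Horizontal: R = v_x · t = 44.71 × 13.87 = 620 m.

620 m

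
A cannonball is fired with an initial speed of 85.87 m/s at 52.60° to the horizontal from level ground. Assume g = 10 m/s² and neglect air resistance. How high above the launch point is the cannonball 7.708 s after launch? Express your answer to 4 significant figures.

228.7 m

v_y0 = 85.87 sin 52.60° = 68.216 m/s.
y(t) = v_y0 t − ½ g t² = 68.216×7.708 − 5.000×7.708² = 228.7 m.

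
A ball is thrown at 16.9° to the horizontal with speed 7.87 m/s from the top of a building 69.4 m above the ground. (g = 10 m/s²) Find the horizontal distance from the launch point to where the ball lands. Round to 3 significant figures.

Components: v_x = 7.87 cos 16.9° = 7.530 m/s, v_y = 7.87 sin 16.9° = 2.288 m/s.
Vertical: 0 = 69.4 + 2.288 t − ½(10) t² ⇒ 5.000 t² − 2.288 t − 69.4 = 0.
t = [2.288 + √(5.235 + 1388)] / 10.00 = 3.961 s.
Horizontal: R = v_x · t = 7.530 × 3.961 = 29.8 m.

29.8 m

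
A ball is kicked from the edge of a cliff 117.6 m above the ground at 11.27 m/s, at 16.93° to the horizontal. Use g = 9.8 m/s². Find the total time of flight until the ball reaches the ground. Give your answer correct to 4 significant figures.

Vertical component: v_y = 11.27 sin 16.93° = 3.2819 m/s.
Taking up as positive with launch at y = 117.6 m, landing at y = 0: 0 = 117.6 + 3.2819 t − ½(9.8) t².
Solving 4.900 t² − 3.2819 t − 117.6 = 0 gives t = [3.2819 + √(3.2819² + 4·4.900·117.6)] / 9.800 = 5.245 s.

5.245 s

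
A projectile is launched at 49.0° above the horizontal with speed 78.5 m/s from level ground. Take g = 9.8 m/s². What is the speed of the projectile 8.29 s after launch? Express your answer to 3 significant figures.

56.0 m/s

v_x = 78.5 cos 49.0° = 51.50 m/s (constant).
v_y(t) = 78.5 sin 49.0° − g t = 59.24 − 9.8 × 8.29 = -22.00 m/s.
Speed = √(v_x² + v_y²) = √(2652 + 484.0) = 56.0 m/s.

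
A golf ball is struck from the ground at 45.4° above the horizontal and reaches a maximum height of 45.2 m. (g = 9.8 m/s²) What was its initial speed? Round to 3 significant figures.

At maximum height v_y = 0, so (v₀ sin θ)² = 2 g H.
v₀ sin 45.4° = √(2 × 9.8 × 45.2) = 29.76 m/s.
v₀ = 29.76 / sin 45.4° = 29.76 / 0.7120 = 41.8 m/s.

41.8 m/s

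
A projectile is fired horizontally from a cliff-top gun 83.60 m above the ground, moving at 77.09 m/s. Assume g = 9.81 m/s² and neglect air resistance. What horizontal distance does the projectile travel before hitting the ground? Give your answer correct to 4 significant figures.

Initial vertical velocity is zero, so the fall time comes from h = ½ g t²: t = √(2 × 83.60 / 9.81) = 4.1284 s.
Horizontal motion is uniform at 77.09 m/s, so x = 77.09 × 4.1284 = 318.3 m.

318.3 m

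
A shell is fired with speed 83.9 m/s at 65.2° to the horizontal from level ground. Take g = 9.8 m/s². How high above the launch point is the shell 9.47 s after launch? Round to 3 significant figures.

282 m

v_y0 = 83.9 sin 65.2° = 76.16 m/s.
y(t) = v_y0 t − ½ g t² = 76.16×9.47 − 4.900×9.47² = 282 m.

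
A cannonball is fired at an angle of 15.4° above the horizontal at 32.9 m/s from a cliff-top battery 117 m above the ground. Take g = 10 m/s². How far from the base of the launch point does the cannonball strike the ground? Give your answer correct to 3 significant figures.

184 m

Components: v_x = 32.9 cos 15.4° = 31.72 m/s, v_y = 32.9 sin 15.4° = 8.737 m/s.
Vertical: 0 = 117 + 8.737 t − ½(10) t² ⇒ 5.000 t² − 8.737 t − 117 = 0.
t = [8.737 + √(76.34 + 2340)] / 10.00 = 5.789 s.
Horizontal: R = v_x · t = 31.72 × 5.789 = 184 m.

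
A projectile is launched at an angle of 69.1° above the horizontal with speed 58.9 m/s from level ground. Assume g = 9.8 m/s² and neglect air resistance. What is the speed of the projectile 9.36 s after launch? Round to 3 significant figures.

v_x = 58.9 cos 69.1° = 21.01 m/s (constant).
v_y(t) = 58.9 sin 69.1° − g t = 55.02 − 9.8 × 9.36 = -36.71 m/s.
Speed = √(v_x² + v_y²) = √(441.4 + 1348) = 42.3 m/s.

42.3 m/s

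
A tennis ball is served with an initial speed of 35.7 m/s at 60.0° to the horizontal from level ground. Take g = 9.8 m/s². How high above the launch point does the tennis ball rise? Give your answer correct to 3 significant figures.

Vertical component of launch velocity: v_y = 35.7 sin 60.0° = 30.92 m/s.
At the highest point the vertical velocity is zero, so v_y² = 2 g h_max.
h_max = (30.92)² / (2 × 9.8) = 956.0 / 19.60 = 48.8 m.

48.8 m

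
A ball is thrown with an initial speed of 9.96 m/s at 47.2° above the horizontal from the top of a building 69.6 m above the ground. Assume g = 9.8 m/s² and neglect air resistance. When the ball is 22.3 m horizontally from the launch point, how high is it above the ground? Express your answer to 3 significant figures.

v_x = 9.96 cos 47.2° = 6.767 m/s, v_y0 = 9.96 sin 47.2° = 7.308 m/s.
Time to reach x = 22.3 m: t = x / v_x = 22.3 / 6.767 = 3.295 s.
y = 69.6 + v_y0 t − ½ g t² = 69.6 + 7.308×3.295 − 4.900×3.295² = 40.5 m.

40.5 m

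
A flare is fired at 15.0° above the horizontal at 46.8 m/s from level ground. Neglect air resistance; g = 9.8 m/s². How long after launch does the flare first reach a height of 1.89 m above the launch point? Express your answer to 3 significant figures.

v_y0 = 46.8 sin 15.0° = 12.11 m/s.
Set y = v_y0 t − ½ g t² = 1.89: 4.900 t² − 12.11 t + 1.89 = 0.
t = [12.11 ± √(146.7 − 37.04)] / 9.8 = (12.11 ± 10.47) / 9.8, giving t = 0.167 s or t = 2.30 s.
The flare is on the way up at the first time, so t = 0.167 s.

0.167 s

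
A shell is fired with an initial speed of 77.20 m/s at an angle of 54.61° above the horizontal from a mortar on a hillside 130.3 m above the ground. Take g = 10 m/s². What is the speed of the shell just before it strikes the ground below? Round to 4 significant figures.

v_x = 77.20 cos 54.61° = 44.710 m/s is unchanged throughout.
For the vertical component, v_y² = v_y0² + 2 g h = (62.936)² + 2×10×130.3 = 6566.9, so |v_y| = 81.036 m/s.
Impact speed = √(v_x² + v_y²) = √(1999.0 + 6566.9) = 92.55 m/s.

92.55 m/s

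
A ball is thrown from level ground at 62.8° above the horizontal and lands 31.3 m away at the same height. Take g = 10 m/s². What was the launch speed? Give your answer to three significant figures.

19.6 m/s

On level ground, R = v₀² sin(2θ) / g, so v₀ = √(R g / sin 2θ).
sin(2 × 62.8°) = 0.8131.
v₀ = √(31.3 × 10 / 0.8131) = √384.9 = 19.6 m/s.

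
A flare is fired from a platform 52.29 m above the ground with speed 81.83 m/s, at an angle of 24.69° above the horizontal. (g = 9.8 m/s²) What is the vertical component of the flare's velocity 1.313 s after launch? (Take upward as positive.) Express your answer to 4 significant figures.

Initial vertical component: v_y0 = 81.83 sin 24.69° = 34.181 m/s.
v_y(t) = v_y0 − g t = 34.181 − 9.8 × 1.313 = 21.31 m/s.

21.31 m/s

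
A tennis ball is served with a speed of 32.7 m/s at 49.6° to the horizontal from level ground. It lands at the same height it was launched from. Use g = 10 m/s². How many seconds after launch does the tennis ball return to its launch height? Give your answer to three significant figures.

Vertical component: v_y = 32.7 sin 49.6° = 24.90 m/s.
For a projectile landing at launch height, time of flight is t = 2 v_y / g = 2 × 24.90 / 10 = 4.98 s.

4.98 s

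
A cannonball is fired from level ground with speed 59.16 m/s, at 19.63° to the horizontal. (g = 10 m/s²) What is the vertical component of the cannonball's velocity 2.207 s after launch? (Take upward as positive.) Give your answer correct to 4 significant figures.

-2.196 m/s

Initial vertical component: v_y0 = 59.16 sin 19.63° = 19.874 m/s.
v_y(t) = v_y0 − g t = 19.874 − 10 × 2.207 = -2.196 m/s.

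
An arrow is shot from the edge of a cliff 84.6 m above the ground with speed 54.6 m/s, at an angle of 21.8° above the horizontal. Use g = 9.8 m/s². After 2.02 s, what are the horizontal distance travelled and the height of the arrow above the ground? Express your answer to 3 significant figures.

x = 102 m, y = 106 m

v_x = 54.6 cos 21.8° = 50.70 m/s; v_y0 = 54.6 sin 21.8° = 20.28 m/s.
x = v_x t = 50.70 × 2.02 = 102 m.
y = 84.6 + v_y0 t − ½ g t² = 106 m.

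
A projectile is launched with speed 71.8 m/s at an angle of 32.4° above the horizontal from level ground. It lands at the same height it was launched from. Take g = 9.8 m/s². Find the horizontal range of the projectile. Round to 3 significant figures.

Components: v_x = 71.8 cos 32.4° = 60.62 m/s, v_y = 71.8 sin 32.4° = 38.47 m/s.
Time of flight (same landing height): t = 2 v_y / g = 2 × 38.47 / 9.8 = 7.851 s.
Range: R = v_x · t = 60.62 × 7.851 = 476 m.

476 m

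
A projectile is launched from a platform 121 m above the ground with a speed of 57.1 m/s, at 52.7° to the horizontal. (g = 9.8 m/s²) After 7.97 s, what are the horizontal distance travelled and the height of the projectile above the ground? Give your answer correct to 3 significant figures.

v_x = 57.1 cos 52.7° = 34.60 m/s; v_y0 = 57.1 sin 52.7° = 45.42 m/s.
x = v_x t = 34.60 × 7.97 = 276 m.
y = 121 + v_y0 t − ½ g t² = 172 m.

x = 276 m, y = 172 m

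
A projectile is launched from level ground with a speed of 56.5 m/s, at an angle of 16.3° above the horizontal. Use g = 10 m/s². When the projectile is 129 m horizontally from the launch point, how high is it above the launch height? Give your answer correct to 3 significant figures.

9.43 m

v_x = 56.5 cos 16.3° = 54.23 m/s, v_y0 = 56.5 sin 16.3° = 15.86 m/s.
Time to reach x = 129 m: t = x / v_x = 129 / 54.23 = 2.379 s.
y = v_y0 t − ½ g t² = 15.86×2.379 − 5.000×2.379² = 9.43 m.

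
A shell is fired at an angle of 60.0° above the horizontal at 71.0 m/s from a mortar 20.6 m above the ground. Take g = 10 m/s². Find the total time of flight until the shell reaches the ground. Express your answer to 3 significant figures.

Vertical component: v_y = 71.0 sin 60.0° = 61.49 m/s.
Taking up as positive with launch at y = 20.6 m, landing at y = 0: 0 = 20.6 + 61.49 t − ½(10) t².
Solving 5.000 t² − 61.49 t − 20.6 = 0 gives t = [61.49 + √(61.49² + 4·5.000·20.6)] / 10.00 = 12.6 s.

12.6 s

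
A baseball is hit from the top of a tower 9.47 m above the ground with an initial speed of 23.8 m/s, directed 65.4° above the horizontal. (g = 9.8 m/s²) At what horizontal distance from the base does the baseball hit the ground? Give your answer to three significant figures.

47.7 m

Components: v_x = 23.8 cos 65.4° = 9.907 m/s, v_y = 23.8 sin 65.4° = 21.64 m/s.
Vertical: 0 = 9.47 + 21.64 t − ½(9.8) t² ⇒ 4.900 t² − 21.64 t − 9.47 = 0.
t = [21.64 + √(468.3 + 185.6)] / 9.800 = 4.817 s.
Horizontal: R = v_x · t = 9.907 × 4.817 = 47.7 m.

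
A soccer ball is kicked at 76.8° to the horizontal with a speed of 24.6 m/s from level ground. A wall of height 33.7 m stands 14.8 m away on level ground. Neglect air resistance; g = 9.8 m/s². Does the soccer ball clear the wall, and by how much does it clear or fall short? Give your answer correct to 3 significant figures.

No — it falls 4.61 m short of clearing the wall.

v_x = 24.6 cos 76.8° = 5.617 m/s; v_y0 = 24.6 sin 76.8° = 23.95 m/s.
Time to reach the wall: t = 14.8 / 5.617 = 2.635 s.
Height at that point: y = 23.95×2.635 − 4.900×2.635² = 29.09 m.
That is 33.7 − 29.09 = 4.61 m below the top of the wall, so the soccer ball does not clear it.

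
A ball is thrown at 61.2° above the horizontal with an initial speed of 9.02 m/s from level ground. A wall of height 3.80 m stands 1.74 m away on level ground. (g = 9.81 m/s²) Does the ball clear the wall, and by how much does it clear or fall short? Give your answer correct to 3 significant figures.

v_x = 9.02 cos 61.2° = 4.345 m/s; v_y0 = 9.02 sin 61.2° = 7.904 m/s.
Time to reach the wall: t = 1.74 / 4.345 = 0.4005 s.
Height at that point: y = 7.904×0.4005 − 4.905×0.4005² = 2.379 m.
That is 3.80 − 2.379 = 1.42 m below the top of the wall, so the ball does not clear it.

No — it falls 1.42 m short of clearing the wall.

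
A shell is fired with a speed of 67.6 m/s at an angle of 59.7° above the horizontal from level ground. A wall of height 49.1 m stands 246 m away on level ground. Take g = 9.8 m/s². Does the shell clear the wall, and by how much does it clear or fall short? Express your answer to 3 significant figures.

Yes — it clears the wall by 117 m.

v_x = 67.6 cos 59.7° = 34.11 m/s; v_y0 = 67.6 sin 59.7° = 58.37 m/s.
Time to reach the wall: t = 246 / 34.11 = 7.212 s.
Height at that point: y = 58.37×7.212 − 4.900×7.212² = 166.1 m.
That is 166.1 − 49.1 = 117 m above the top of the wall, so the shell clears it.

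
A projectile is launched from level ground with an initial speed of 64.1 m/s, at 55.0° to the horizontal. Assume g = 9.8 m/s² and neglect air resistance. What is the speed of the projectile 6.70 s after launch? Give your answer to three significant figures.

39.0 m/s

v_x = 64.1 cos 55.0° = 36.77 m/s (constant).
v_y(t) = 64.1 sin 55.0° − g t = 52.51 − 9.8 × 6.70 = -13.15 m/s.
Speed = √(v_x² + v_y²) = √(1352 + 172.9) = 39.0 m/s.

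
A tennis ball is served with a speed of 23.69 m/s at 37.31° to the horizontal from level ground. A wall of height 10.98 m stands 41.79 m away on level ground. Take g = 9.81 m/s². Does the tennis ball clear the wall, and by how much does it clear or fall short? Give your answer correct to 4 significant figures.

v_x = 23.69 cos 37.31° = 18.842 m/s; v_y0 = 23.69 sin 37.31° = 14.359 m/s.
Time to reach the wall: t = 41.79 / 18.842 = 2.2179 s.
Height at that point: y = 14.359×2.2179 − 4.905×2.2179² = 7.7187 m.
That is 10.98 − 7.7187 = 3.261 m below the top of the wall, so the tennis ball does not clear it.

No — it falls 3.261 m short of clearing the wall.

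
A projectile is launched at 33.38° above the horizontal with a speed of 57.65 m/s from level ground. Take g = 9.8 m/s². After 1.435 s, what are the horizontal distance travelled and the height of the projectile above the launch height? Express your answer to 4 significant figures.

v_x = 57.65 cos 33.38° = 48.140 m/s; v_y0 = 57.65 sin 33.38° = 31.718 m/s.
x = v_x t = 48.140 × 1.435 = 69.08 m.
y = v_y0 t − ½ g t² = 31.718×1.435 − 4.900×1.435² = 35.43 m.

x = 69.08 m, y = 35.43 m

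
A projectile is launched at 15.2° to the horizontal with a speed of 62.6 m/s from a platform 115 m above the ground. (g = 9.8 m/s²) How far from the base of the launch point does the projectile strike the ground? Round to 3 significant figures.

411 m

Components: v_x = 62.6 cos 15.2° = 60.41 m/s, v_y = 62.6 sin 15.2° = 16.41 m/s.
Vertical: 0 = 115 + 16.41 t − ½(9.8) t² ⇒ 4.900 t² − 16.41 t − 115 = 0.
t = [16.41 + √(269.3 + 2254)] / 9.800 = 6.800 s.
Horizontal: R = v_x · t = 60.41 × 6.800 = 411 m.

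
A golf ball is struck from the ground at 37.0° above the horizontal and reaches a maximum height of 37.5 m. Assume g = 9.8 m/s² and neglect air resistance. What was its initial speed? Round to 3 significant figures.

45.0 m/s

At maximum height v_y = 0, so (v₀ sin θ)² = 2 g H.
v₀ sin 37.0° = √(2 × 9.8 × 37.5) = 27.11 m/s.
v₀ = 27.11 / sin 37.0° = 27.11 / 0.6018 = 45.0 m/s.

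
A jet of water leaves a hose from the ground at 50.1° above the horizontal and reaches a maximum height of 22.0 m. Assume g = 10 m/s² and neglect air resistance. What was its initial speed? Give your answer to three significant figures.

27.3 m/s

At maximum height v_y = 0, so (v₀ sin θ)² = 2 g H.
v₀ sin 50.1° = √(2 × 10 × 22.0) = 20.98 m/s.
v₀ = 20.98 / sin 50.1° = 20.98 / 0.7672 = 27.3 m/s.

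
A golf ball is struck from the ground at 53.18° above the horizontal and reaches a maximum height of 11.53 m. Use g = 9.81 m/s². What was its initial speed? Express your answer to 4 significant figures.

18.79 m/s

At maximum height v_y = 0, so (v₀ sin θ)² = 2 g H.
v₀ sin 53.18° = √(2 × 9.81 × 11.53) = 15.041 m/s.
v₀ = 15.041 / sin 53.18° = 15.041 / 0.8005 = 18.79 m/s.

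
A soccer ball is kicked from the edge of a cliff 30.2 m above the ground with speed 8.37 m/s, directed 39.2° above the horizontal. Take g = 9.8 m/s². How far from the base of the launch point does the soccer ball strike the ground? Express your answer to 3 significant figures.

20.0 m

Components: v_x = 8.37 cos 39.2° = 6.486 m/s, v_y = 8.37 sin 39.2° = 5.290 m/s.
Vertical: 0 = 30.2 + 5.290 t − ½(9.8) t² ⇒ 4.900 t² − 5.290 t − 30.2 = 0.
t = [5.290 + √(27.98 + 591.9)] / 9.800 = 3.080 s.
Horizontal: R = v_x · t = 6.486 × 3.080 = 20.0 m.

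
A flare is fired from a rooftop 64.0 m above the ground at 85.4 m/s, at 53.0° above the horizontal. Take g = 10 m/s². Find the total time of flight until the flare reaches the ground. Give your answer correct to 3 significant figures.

14.5 s

Vertical component: v_y = 85.4 sin 53.0° = 68.20 m/s.
Taking up as positive with launch at y = 64.0 m, landing at y = 0: 0 = 64.0 + 68.20 t − ½(10) t².
Solving 5.000 t² − 68.20 t − 64.0 = 0 gives t = [68.20 + √(68.20² + 4·5.000·64.0)] / 10.00 = 14.5 s.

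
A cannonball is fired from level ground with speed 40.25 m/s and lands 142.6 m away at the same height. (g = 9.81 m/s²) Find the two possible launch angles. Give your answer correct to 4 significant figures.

Level-ground range: R = v₀² sin(2θ)/g ⇒ sin 2θ = R g / v₀² = 142.6×9.81/40.25² = 0.8635.
2θ = arcsin(0.8635) = 59.712° or 180° − 59.712° = 120.288°.
So θ = 29.86° or θ = 60.14°.

29.86° and 60.14°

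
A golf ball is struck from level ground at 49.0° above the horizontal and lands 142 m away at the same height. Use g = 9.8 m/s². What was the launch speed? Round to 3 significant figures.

On level ground, R = v₀² sin(2θ) / g, so v₀ = √(R g / sin 2θ).
sin(2 × 49.0°) = 0.9903.
v₀ = √(142 × 9.8 / 0.9903) = √1405 = 37.5 m/s.

37.5 m/s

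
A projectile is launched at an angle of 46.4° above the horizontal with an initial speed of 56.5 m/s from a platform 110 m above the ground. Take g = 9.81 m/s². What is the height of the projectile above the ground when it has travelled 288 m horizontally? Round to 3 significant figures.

144 m

v_x = 56.5 cos 46.4° = 38.96 m/s, v_y0 = 56.5 sin 46.4° = 40.92 m/s.
Time to reach x = 288 m: t = x / v_x = 288 / 38.96 = 7.392 s.
y = 110 + v_y0 t − ½ g t² = 110 + 40.92×7.392 − 4.905×7.392² = 144 m.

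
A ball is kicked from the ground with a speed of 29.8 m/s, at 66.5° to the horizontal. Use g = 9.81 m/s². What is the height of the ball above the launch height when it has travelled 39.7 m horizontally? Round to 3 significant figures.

v_x = 29.8 cos 66.5° = 11.88 m/s, v_y0 = 29.8 sin 66.5° = 27.33 m/s.
Time to reach x = 39.7 m: t = x / v_x = 39.7 / 11.88 = 3.342 s.
y = v_y0 t − ½ g t² = 27.33×3.342 − 4.905×3.342² = 36.6 m.

36.6 m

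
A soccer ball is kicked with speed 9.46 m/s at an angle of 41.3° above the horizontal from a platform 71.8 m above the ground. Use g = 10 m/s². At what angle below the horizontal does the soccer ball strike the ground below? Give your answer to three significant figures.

79.5°

v_x = 9.46 cos 41.3° = 7.107 m/s.
At impact |v_y| = √(v_y0² + 2 g h) = √(6.244² + 2×10×71.8) = 38.41 m/s.
Angle below horizontal = arctan(|v_y| / v_x) = arctan(38.41 / 7.107) = 79.5°.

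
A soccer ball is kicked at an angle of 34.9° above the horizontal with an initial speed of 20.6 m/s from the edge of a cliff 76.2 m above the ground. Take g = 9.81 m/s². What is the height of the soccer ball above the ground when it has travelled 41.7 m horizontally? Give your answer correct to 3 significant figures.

v_x = 20.6 cos 34.9° = 16.90 m/s, v_y0 = 20.6 sin 34.9° = 11.79 m/s.
Time to reach x = 41.7 m: t = x / v_x = 41.7 / 16.90 = 2.467 s.
y = 76.2 + v_y0 t − ½ g t² = 76.2 + 11.79×2.467 − 4.905×2.467² = 75.4 m.

75.4 m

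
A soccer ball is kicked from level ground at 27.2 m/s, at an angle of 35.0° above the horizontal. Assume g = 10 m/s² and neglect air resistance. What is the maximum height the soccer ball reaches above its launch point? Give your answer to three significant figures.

12.2 m

Vertical component of launch velocity: v_y = 27.2 sin 35.0° = 15.60 m/s.
At the highest point the vertical velocity is zero, so v_y² = 2 g h_max.
h_max = (15.60)² / (2 × 10) = 243.4 / 20.00 = 12.2 m.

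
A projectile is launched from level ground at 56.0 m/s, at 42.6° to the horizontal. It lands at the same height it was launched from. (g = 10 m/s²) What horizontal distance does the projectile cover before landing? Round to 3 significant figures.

313 m

Components: v_x = 56.0 cos 42.6° = 41.22 m/s, v_y = 56.0 sin 42.6° = 37.91 m/s.
Time of flight (same landing height): t = 2 v_y / g = 2 × 37.91 / 10 = 7.582 s.
Range: R = v_x · t = 41.22 × 7.582 = 313 m.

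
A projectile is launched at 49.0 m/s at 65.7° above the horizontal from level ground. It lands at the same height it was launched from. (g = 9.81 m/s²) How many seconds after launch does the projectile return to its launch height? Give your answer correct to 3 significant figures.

Vertical component: v_y = 49.0 sin 65.7° = 44.66 m/s.
For a projectile landing at launch height, time of flight is t = 2 v_y / g = 2 × 44.66 / 9.81 = 9.10 s.

9.10 s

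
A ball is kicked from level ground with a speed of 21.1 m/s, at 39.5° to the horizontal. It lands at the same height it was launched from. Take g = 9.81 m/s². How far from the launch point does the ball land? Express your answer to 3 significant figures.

44.5 m

Components: v_x = 21.1 cos 39.5° = 16.28 m/s, v_y = 21.1 sin 39.5° = 13.42 m/s.
Time of flight (same landing height): t = 2 v_y / g = 2 × 13.42 / 9.81 = 2.736 s.
Range: R = v_x · t = 16.28 × 2.736 = 44.5 m.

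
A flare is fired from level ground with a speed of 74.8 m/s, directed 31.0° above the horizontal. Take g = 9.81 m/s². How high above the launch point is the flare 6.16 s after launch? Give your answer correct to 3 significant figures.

51.2 m

v_y0 = 74.8 sin 31.0° = 38.52 m/s.
y(t) = v_y0 t − ½ g t² = 38.52×6.16 − 4.905×6.16² = 51.2 m.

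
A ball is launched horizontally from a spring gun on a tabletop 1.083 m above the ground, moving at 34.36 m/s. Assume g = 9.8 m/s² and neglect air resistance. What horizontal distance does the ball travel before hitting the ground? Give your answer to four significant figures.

16.15 m

Initial vertical velocity is zero, so the fall time comes from h = ½ g t²: t = √(2 × 1.083 / 9.8) = 0.47013 s.
Horizontal motion is uniform at 34.36 m/s, so x = 34.36 × 0.47013 = 16.15 m.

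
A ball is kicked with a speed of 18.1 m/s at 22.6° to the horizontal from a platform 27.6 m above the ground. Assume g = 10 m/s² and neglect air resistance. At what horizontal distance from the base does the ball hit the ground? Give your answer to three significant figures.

Components: v_x = 18.1 cos 22.6° = 16.71 m/s, v_y = 18.1 sin 22.6° = 6.956 m/s.
Vertical: 0 = 27.6 + 6.956 t − ½(10) t² ⇒ 5.000 t² − 6.956 t − 27.6 = 0.
t = [6.956 + √(48.39 + 552.0)] / 10.00 = 3.146 s.
Horizontal: R = v_x · t = 16.71 × 3.146 = 52.6 m.

52.6 m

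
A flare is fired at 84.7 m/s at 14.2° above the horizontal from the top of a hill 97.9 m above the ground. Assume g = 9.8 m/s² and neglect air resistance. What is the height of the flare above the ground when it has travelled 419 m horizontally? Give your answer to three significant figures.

76.3 m

v_x = 84.7 cos 14.2° = 82.11 m/s, v_y0 = 84.7 sin 14.2° = 20.78 m/s.
Time to reach x = 419 m: t = x / v_x = 419 / 82.11 = 5.103 s.
y = 97.9 + v_y0 t − ½ g t² = 97.9 + 20.78×5.103 − 4.900×5.103² = 76.3 m.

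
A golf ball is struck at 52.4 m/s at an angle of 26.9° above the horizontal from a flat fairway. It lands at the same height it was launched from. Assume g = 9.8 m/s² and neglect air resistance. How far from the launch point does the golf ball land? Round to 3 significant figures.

Components: v_x = 52.4 cos 26.9° = 46.73 m/s, v_y = 52.4 sin 26.9° = 23.71 m/s.
Time of flight (same landing height): t = 2 v_y / g = 2 × 23.71 / 9.8 = 4.839 s.
Range: R = v_x · t = 46.73 × 4.839 = 226 m.

226 m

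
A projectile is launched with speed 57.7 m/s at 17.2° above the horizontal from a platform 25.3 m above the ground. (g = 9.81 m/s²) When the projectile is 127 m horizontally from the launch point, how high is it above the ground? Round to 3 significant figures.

v_x = 57.7 cos 17.2° = 55.12 m/s, v_y0 = 57.7 sin 17.2° = 17.06 m/s.
Time to reach x = 127 m: t = x / v_x = 127 / 55.12 = 2.304 s.
y = 25.3 + v_y0 t − ½ g t² = 25.3 + 17.06×2.304 − 4.905×2.304² = 38.6 m.

38.6 m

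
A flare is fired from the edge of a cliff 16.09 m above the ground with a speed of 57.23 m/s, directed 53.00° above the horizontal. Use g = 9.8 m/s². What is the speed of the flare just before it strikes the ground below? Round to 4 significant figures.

59.92 m/s

v_x = 57.23 cos 53.00° = 34.442 m/s is unchanged throughout.
For the vertical component, v_y² = v_y0² + 2 g h = (45.706)² + 2×9.8×16.09 = 2404.4, so |v_y| = 49.035 m/s.
Impact speed = √(v_x² + v_y²) = √(1186.3 + 2404.4) = 59.92 m/s.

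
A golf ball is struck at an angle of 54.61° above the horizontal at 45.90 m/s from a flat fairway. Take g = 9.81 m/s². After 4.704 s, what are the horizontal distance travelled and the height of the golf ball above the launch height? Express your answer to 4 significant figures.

v_x = 45.90 cos 54.61° = 26.582 m/s; v_y0 = 45.90 sin 54.61° = 37.419 m/s.
x = v_x t = 26.582 × 4.704 = 125.0 m.
y = v_y0 t − ½ g t² = 37.419×4.704 − 4.905×4.704² = 67.48 m.

x = 125.0 m, y = 67.48 m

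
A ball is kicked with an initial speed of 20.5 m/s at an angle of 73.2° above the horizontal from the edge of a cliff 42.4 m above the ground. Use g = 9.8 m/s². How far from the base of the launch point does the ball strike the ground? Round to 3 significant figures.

33.0 m

Components: v_x = 20.5 cos 73.2° = 5.925 m/s, v_y = 20.5 sin 73.2° = 19.63 m/s.
Vertical: 0 = 42.4 + 19.63 t − ½(9.8) t² ⇒ 4.900 t² − 19.63 t − 42.4 = 0.
t = [19.63 + √(385.3 + 831.0)] / 9.800 = 5.562 s.
Horizontal: R = v_x · t = 5.925 × 5.562 = 33.0 m.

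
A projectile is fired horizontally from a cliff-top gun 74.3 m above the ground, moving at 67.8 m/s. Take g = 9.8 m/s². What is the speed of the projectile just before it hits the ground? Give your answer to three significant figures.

Fall time: t = √(2 × 74.3 / 9.8) = 3.894 s.
At impact: v_x = 67.8 m/s (unchanged), v_y = g t = 9.8 × 3.894 = 38.16 m/s.
Speed = √(v_x² + v_y²) = √(4597 + 1456) = 77.8 m/s.

77.8 m/s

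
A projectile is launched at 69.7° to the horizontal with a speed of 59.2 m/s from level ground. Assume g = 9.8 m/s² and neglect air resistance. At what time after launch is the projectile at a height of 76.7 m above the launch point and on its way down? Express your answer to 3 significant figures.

v_y0 = 59.2 sin 69.7° = 55.52 m/s.
Set y = v_y0 t − ½ g t² = 76.7: 4.900 t² − 55.52 t + 76.7 = 0.
t = [55.52 ± √(3082 − 1503)] / 9.8 = (55.52 ± 39.74) / 9.8, giving t = 1.61 s or t = 9.72 s.
On the way down corresponds to the larger root: t = 9.72 s.

9.72 s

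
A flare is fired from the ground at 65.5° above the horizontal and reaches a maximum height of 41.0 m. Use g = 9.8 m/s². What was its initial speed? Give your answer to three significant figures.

31.2 m/s

At maximum height v_y = 0, so (v₀ sin θ)² = 2 g H.
v₀ sin 65.5° = √(2 × 9.8 × 41.0) = 28.35 m/s.
v₀ = 28.35 / sin 65.5° = 28.35 / 0.9100 = 31.2 m/s.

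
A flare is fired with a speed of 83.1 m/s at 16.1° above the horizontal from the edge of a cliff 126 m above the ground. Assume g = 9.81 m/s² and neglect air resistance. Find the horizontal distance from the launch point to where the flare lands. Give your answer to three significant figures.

634 m

Components: v_x = 83.1 cos 16.1° = 79.84 m/s, v_y = 83.1 sin 16.1° = 23.04 m/s.
Vertical: 0 = 126 + 23.04 t − ½(9.81) t² ⇒ 4.905 t² − 23.04 t − 126 = 0.
t = [23.04 + √(530.8 + 2472)] / 9.810 = 7.935 s.
Horizontal: R = v_x · t = 79.84 × 7.935 = 634 m.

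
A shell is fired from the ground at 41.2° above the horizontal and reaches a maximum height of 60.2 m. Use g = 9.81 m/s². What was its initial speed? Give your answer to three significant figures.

52.2 m/s

At maximum height v_y = 0, so (v₀ sin θ)² = 2 g H.
v₀ sin 41.2° = √(2 × 9.81 × 60.2) = 34.37 m/s.
v₀ = 34.37 / sin 41.2° = 34.37 / 0.6587 = 52.2 m/s.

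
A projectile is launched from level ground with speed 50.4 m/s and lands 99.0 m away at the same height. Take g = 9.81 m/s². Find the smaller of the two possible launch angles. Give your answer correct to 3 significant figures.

Level-ground range: R = v₀² sin(2θ)/g ⇒ sin 2θ = R g / v₀² = 99.0×9.81/50.4² = 0.3823.
2θ = arcsin(0.3823) = 22.48° or 180° − 22.48° = 157.52°.
So θ = 11.2° or θ = 78.8°.

11.2°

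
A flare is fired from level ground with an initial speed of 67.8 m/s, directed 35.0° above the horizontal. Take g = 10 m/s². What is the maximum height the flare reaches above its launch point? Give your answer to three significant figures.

Vertical component of launch velocity: v_y = 67.8 sin 35.0° = 38.89 m/s.
At the highest point the vertical velocity is zero, so v_y² = 2 g h_max.
h_max = (38.89)² / (2 × 10) = 1512 / 20.00 = 75.6 m.

75.6 m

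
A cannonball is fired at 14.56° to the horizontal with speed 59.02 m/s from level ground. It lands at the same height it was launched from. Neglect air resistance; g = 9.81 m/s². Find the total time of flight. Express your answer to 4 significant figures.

Vertical component: v_y = 59.02 sin 14.56° = 14.837 m/s.
For a projectile landing at launch height, time of flight is t = 2 v_y / g = 2 × 14.837 / 9.81 = 3.025 s.

3.025 s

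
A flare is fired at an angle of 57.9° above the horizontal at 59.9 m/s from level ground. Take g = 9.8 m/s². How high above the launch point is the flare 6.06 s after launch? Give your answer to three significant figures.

128 m

v_y0 = 59.9 sin 57.9° = 50.74 m/s.
y(t) = v_y0 t − ½ g t² = 50.74×6.06 − 4.900×6.06² = 128 m.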